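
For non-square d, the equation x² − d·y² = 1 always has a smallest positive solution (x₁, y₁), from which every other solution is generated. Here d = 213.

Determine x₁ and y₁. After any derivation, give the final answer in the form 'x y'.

194399 13320

d=213: √d = [14; 1,1,2,6,1,8,1,6,2,1,1,28] (ℓ=12, even), read p_11/q_11
i=0: a=14 ⇒ p=14, q=1
i=1: a=1 ⇒ p=15, q=1
i=2: a=1 ⇒ p=29, q=2
i=3: a=2 ⇒ p=73, q=5
i=4: a=6 ⇒ p=467, q=32
i=5: a=1 ⇒ p=540, q=37
i=6: a=8 ⇒ p=4787, q=328
…
i=9: a=2 ⇒ p=78825, q=5401
i=10: a=1 ⇒ p=115574, q=7919
i=11: a=1 ⇒ p=194399, q=13320
(x₁, y₁) = (194399, 13320);  194399² − 213·13320² = 1 ✓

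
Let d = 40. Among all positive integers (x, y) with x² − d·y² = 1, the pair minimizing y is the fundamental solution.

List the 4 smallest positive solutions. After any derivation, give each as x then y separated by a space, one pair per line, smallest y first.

19 3
721 114
27379 4329
1039681 164388

√40 → a₀=6, period (3,12); ℓ=2 even so k=1
a_0=6:  p_0=6·1+0=6,  q_0=6·0+1=1
a_1=3:  p_1=3·6+1=19,  q_1=3·1+0=3
fundamental: x₁=19, y₁=3  (since 361 − 40·9 = 1)
(19+3√40)^2 = 721 + 114√40
(19+3√40)^3 = 27379 + 4329√40
(19+3√40)^4 = 1039681 + 164388√40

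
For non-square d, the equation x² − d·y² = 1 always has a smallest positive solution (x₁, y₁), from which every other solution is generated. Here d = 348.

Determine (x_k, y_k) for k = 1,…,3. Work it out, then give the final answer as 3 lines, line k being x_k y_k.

1567 84
4910977 263256
15391000351 825044220

d=348: √d = [18; 1,1,1,8,1,1,1,36] (ℓ=8, even), read p_7/q_7
i=0: a=18 ⇒ p=18, q=1
…
i=4: a=8 ⇒ p=485, q=26
…
i=6: a=1 ⇒ p=1026, q=55
i=7: a=1 ⇒ p=1567, q=84
→ (1567, 84).  Check: 1567²=2455489, 348·84²=2455488, difference 1.
(x_2, y_2) = (1567·1567 + 348·84·84, 1567·84 + 84·1567) = (4910977, 263256)
(x_3, y_3) = (1567·4910977 + 348·84·263256, 1567·263256 + 84·4910977) = (15391000351, 825044220)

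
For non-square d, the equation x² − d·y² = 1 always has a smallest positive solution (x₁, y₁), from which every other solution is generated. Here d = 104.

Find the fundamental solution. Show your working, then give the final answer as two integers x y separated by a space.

51 5

d=104: √d = [10; 5,20] (ℓ=2, even), read p_1/q_1
a_0=10:  p_0=10·1+0=10,  q_0=10·0+1=1
a_1=5:  p_1=5·10+1=51,  q_1=5·1+0=5
(x₁, y₁) = (51, 5);  51² − 104·5² = 1 ✓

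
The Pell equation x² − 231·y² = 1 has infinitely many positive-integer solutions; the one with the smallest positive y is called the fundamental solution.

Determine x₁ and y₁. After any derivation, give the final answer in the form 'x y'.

76 5

d=231: √d = [15; 5,30] (ℓ=2, even), read p_1/q_1
step 0: (15, 1)  from 15·(1,0) + (0,1)
step 1: (76, 5)  from 5·(15,1) + (1,0)
fundamental: x₁=76, y₁=5  (since 5776 − 231·25 = 1)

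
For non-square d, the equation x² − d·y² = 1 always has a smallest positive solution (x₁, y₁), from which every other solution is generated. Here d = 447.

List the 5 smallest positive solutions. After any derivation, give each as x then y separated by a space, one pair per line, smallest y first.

√447 = [21; 7,42, …], period ℓ=2 (even) → k=1
k=0  a_k=21  p_k/q_k = 21/1
k=1  a_k=7  p_k/q_k = 148/7
→ (148, 7).  Check: 148²=21904, 447·7²=21903, difference 1.
(148+7√447)^2 = 43807 + 2072√447
(148+7√447)^3 = 12966724 + 613305√447
(148+7√447)^4 = 3838106497 + 181536208√447
(148+7√447)^5 = 1136066556388 + 53734104263√447

148 7
43807 2072
12966724 613305
3838106497 181536208
1136066556388 53734104263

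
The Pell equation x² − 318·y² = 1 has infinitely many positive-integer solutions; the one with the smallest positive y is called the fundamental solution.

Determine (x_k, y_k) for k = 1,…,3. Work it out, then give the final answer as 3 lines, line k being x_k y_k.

[17; 1,4,1,34] for √318; ℓ=4 ⇒ convergent index 3
a_0=17:  p_0=17·1+0=17,  q_0=17·0+1=1
…
a_2=4:  p_2=4·18+17=89,  q_2=4·1+1=5
a_3=1:  p_3=1·89+18=107,  q_3=1·5+1=6
→ (107, 6).  Check: 107²=11449, 318·6²=11448, difference 1.
k=2:  x_2 = 107·107+318·6·6 = 22897,  y_2 = 107·6+6·107 = 1284
k=3:  x_3 = 107·22897+318·6·1284 = 4899851,  y_3 = 107·1284+6·22897 = 274770

107 6
22897 1284
4899851 274770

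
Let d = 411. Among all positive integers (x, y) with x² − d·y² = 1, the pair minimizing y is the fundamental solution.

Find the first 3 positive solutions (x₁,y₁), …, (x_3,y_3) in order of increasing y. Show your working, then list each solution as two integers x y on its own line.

49730 2453
4946145799 243975380
491943661118810 24265791292347

d=411: √d = [20; 3,1,1,1,19,1,1,1,3,40] (ℓ=10, even), read p_9/q_9
a_0=20:  p_0=20·1+0=20,  q_0=20·0+1=1
…
a_2=1:  p_2=1·61+20=81,  q_2=1·3+1=4
…
a_5=19:  p_5=19·223+142=4379,  q_5=19·11+7=216
…
a_7=1:  p_7=1·4602+4379=8981,  q_7=1·227+216=443
a_8=1:  p_8=1·8981+4602=13583,  q_8=1·443+227=670
a_9=3:  p_9=3·13583+8981=49730,  q_9=3·670+443=2453
→ (49730, 2453).  Check: 49730²=2473072900, 411·2453²=2473072899, difference 1.
k=2:  x_2 = 49730·49730+411·2453·2453 = 4946145799,  y_2 = 49730·2453+2453·49730 = 243975380
k=3:  x_3 = 49730·4946145799+411·2453·243975380 = 491943661118810,  y_3 = 49730·243975380+2453·4946145799 = 24265791292347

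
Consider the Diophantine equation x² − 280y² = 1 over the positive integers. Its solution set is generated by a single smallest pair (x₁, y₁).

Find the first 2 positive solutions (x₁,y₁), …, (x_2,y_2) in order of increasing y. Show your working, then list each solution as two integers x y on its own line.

251 15
126001 7530

[16; 1,2,1,2,1,32] for √280; ℓ=6 ⇒ convergent index 5
a_0=16:  p_0=16·1+0=16,  q_0=16·0+1=1
a_1=1:  p_1=1·16+1=17,  q_1=1·1+0=1
…
a_4=2:  p_4=2·67+50=184,  q_4=2·4+3=11
a_5=1:  p_5=1·184+67=251,  q_5=1·11+4=15
→ (251, 15).  Check: 251²=63001, 280·15²=63000, difference 1.
n=2: (251,15)∘(251,15) = (251·251+280·15·15, 251·15+15·251) = (126001,7530)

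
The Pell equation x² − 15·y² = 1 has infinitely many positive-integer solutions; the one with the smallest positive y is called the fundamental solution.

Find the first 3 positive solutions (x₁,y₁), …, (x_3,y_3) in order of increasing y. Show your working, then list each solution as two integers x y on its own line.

4 1
31 8
244 63

d=15: √d = [3; 1,6] (ℓ=2, even), read p_1/q_1
step 0: (3, 1)  from 3·(1,0) + (0,1)
step 1: (4, 1)  from 1·(3,1) + (1,0)
→ (4, 1).  Check: 4²=16, 15·1²=15, difference 1.
(x_2, y_2) = (4·4 + 15·1·1, 4·1 + 1·4) = (31, 8)
(x_3, y_3) = (4·31 + 15·1·8, 4·8 + 1·31) = (244, 63)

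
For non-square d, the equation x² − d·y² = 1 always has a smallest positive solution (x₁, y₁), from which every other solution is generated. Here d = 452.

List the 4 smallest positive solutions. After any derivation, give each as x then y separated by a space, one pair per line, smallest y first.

1204353 56648
2900932297217 136448377488
6987493029899166849 328664025545553880
16830816386073401651890177 791655010315592455701792

d=452: √d = [21; 3,1,5,3,10,3,5,1,3,42] (ℓ=10, even), read p_9/q_9
i=0: a=21 ⇒ p=21, q=1
i=1: a=3 ⇒ p=64, q=3
i=2: a=1 ⇒ p=85, q=4
…
i=5: a=10 ⇒ p=16009, q=753
i=6: a=3 ⇒ p=49579, q=2332
i=7: a=5 ⇒ p=263904, q=12413
i=8: a=1 ⇒ p=313483, q=14745
i=9: a=3 ⇒ p=1204353, q=56648
fundamental: x₁=1204353, y₁=56648  (since 1450466148609 − 452·3208995904 = 1)
(1204353+56648√452)^2 = 2900932297217 + 136448377488√452
(1204353+56648√452)^3 = 6987493029899166849 + 328664025545553880√452
(1204353+56648√452)^4 = 16830816386073401651890177 + 791655010315592455701792√452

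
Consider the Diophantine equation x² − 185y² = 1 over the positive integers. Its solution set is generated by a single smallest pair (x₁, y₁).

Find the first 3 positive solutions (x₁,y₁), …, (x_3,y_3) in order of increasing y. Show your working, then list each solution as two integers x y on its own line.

9249 680
171088001 12578640
3164785833249 232679682040

√185 = [13; 1,1,1,1,26, …], period ℓ=5 (odd) → k=9
step 0: (13, 1)  from 13·(1,0) + (0,1)
step 1: (14, 1)  from 1·(13,1) + (1,0)
…
step 8: (5563, 409)  from 1·(3686,271) + (1877,138)
step 9: (9249, 680)  from 1·(5563,409) + (3686,271)
fundamental: x₁=9249, y₁=680  (since 85544001 − 185·462400 = 1)
(x_2, y_2) = (9249·9249 + 185·680·680, 9249·680 + 680·9249) = (171088001, 12578640)
(x_3, y_3) = (9249·171088001 + 185·680·12578640, 9249·12578640 + 680·171088001) = (3164785833249, 232679682040)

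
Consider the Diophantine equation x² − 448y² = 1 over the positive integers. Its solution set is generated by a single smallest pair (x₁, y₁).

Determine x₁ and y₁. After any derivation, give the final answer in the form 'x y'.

127 6

d=448: √d = [21; 6,42] (ℓ=2, even), read p_1/q_1
step 0: (21, 1)  from 21·(1,0) + (0,1)
step 1: (127, 6)  from 6·(21,1) + (1,0)
fundamental: x₁=127, y₁=6  (since 16129 − 448·36 = 1)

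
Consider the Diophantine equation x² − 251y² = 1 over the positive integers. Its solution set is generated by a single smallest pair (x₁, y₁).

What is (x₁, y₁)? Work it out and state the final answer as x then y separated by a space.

√251 → a₀=15, period (1,5,2,1,2,…,5,1,30); ℓ=14 even so k=13
a_0=15:  p_0=15·1+0=15,  q_0=15·0+1=1
a_1=1:  p_1=1·15+1=16,  q_1=1·1+0=1
…
a_4=1:  p_4=1·206+95=301,  q_4=1·13+6=19
a_5=2:  p_5=2·301+206=808,  q_5=2·19+13=51
…
a_8=2:  p_8=2·29563+1917=61043,  q_8=2·1866+121=3853
a_9=2:  p_9=2·61043+29563=151649,  q_9=2·3853+1866=9572
a_10=1:  p_10=1·151649+61043=212692,  q_10=1·9572+3853=13425
a_11=2:  p_11=2·212692+151649=577033,  q_11=2·13425+9572=36422
a_12=5:  p_12=5·577033+212692=3097857,  q_12=5·36422+13425=195535
a_13=1:  p_13=1·3097857+577033=3674890,  q_13=1·195535+36422=231957
→ (3674890, 231957).  Check: 3674890²=13504816512100, 251·231957²=13504816512099, difference 1.

3674890 231957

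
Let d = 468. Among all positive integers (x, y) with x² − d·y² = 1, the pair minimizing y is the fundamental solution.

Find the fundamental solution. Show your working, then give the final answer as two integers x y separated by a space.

649 30

√468 = [21; 1,1,1,2,1,1,1,42, …], period ℓ=8 (even) → k=7
step 0: (21, 1)  from 21·(1,0) + (0,1)
…
step 3: (65, 3)  from 1·(43,2) + (22,1)
…
step 6: (411, 19)  from 1·(238,11) + (173,8)
step 7: (649, 30)  from 1·(411,19) + (238,11)
→ (649, 30).  Check: 649²=421201, 468·30²=421200, difference 1.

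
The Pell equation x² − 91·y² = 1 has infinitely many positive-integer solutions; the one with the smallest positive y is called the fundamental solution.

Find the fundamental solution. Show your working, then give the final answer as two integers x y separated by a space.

d=91: √d = [9; 1,1,5,1,5,1,1,18] (ℓ=8, even), read p_7/q_7
a_0=9:  p_0=9·1+0=9,  q_0=9·0+1=1
a_1=1:  p_1=1·9+1=10,  q_1=1·1+0=1
a_2=1:  p_2=1·10+9=19,  q_2=1·1+1=2
a_3=5:  p_3=5·19+10=105,  q_3=5·2+1=11
…
a_6=1:  p_6=1·725+124=849,  q_6=1·76+13=89
a_7=1:  p_7=1·849+725=1574,  q_7=1·89+76=165
→ (1574, 165).  Check: 1574²=2477476, 91·165²=2477475, difference 1.

1574 165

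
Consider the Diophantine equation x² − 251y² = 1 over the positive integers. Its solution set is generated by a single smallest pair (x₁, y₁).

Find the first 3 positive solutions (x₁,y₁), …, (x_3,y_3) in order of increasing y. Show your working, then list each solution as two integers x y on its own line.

d=251: √d = [15; 1,5,2,1,2,…,5,1,30] (ℓ=14, even), read p_13/q_13
i=0: a=15 ⇒ p=15, q=1
…
i=4: a=1 ⇒ p=301, q=19
…
i=9: a=2 ⇒ p=151649, q=9572
…
i=12: a=5 ⇒ p=3097857, q=195535
i=13: a=1 ⇒ p=3674890, q=231957
fundamental: x₁=3674890, y₁=231957  (since 13504816512100 − 251·53804049849 = 1)
(x_2, y_2) = (3674890·3674890 + 251·231957·231957, 3674890·231957 + 231957·3674890) = (27009633024199, 1704832919460)
(x_3, y_3) = (3674890·27009633024199 + 251·231957·1704832919460, 3674890·1704832919460 + 231957·27009633024199) = (198514860608593651330, 12530146894788486843)

3674890 231957
27009633024199 1704832919460
198514860608593651330 12530146894788486843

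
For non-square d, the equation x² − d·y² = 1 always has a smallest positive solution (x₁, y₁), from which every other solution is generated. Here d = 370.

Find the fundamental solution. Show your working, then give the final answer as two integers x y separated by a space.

213859 11118

[19; 4,4,38] for √370; ℓ=3 ⇒ convergent index 5
k=0  a_k=19  p_k/q_k = 19/1
k=1  a_k=4  p_k/q_k = 77/4
k=2  a_k=4  p_k/q_k = 327/17
…
k=4  a_k=4  p_k/q_k = 50339/2617
k=5  a_k=4  p_k/q_k = 213859/11118
fundamental: x₁=213859, y₁=11118  (since 45735671881 − 370·123609924 = 1)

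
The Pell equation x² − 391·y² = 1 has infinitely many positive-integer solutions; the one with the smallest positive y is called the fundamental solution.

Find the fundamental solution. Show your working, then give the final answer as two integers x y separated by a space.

[19; 1,3,2,2,1,…,3,1,38] for √391; ℓ=16 ⇒ convergent index 15
i=0: a=19 ⇒ p=19, q=1
…
i=3: a=2 ⇒ p=178, q=9
i=4: a=2 ⇒ p=435, q=22
…
i=12: a=2 ⇒ p=696292, q=35213
i=13: a=2 ⇒ p=1660597, q=83980
i=14: a=3 ⇒ p=5678083, q=287153
i=15: a=1 ⇒ p=7338680, q=371133
fundamental: x₁=7338680, y₁=371133  (since 53856224142400 − 391·137739703689 = 1)

7338680 371133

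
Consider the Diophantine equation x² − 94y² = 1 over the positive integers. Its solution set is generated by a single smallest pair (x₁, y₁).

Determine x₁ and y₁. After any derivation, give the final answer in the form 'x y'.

√94 = [9; 1,2,3,1,1,…,2,1,18, …], period ℓ=16 (even) → k=15
a_0=9:  p_0=9·1+0=9,  q_0=9·0+1=1
…
a_6=5:  p_6=5·223+126=1241,  q_6=5·23+13=128
…
a_8=8:  p_8=8·1464+1241=12953,  q_8=8·151+128=1336
…
a_10=5:  p_10=5·14417+12953=85038,  q_10=5·1487+1336=8771
…
a_12=1:  p_12=1·99455+85038=184493,  q_12=1·10258+8771=19029
…
a_14=2:  p_14=2·652934+184493=1490361,  q_14=2·67345+19029=153719
a_15=1:  p_15=1·1490361+652934=2143295,  q_15=1·153719+67345=221064
→ (2143295, 221064).  Check: 2143295²=4593713457025, 94·221064²=4593713457024, difference 1.

2143295 221064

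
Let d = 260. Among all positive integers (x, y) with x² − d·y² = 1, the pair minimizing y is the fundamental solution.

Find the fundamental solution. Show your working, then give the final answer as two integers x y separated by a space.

129 8

d=260: √d = [16; 8,32] (ℓ=2, even), read p_1/q_1
step 0: (16, 1)  from 16·(1,0) + (0,1)
step 1: (129, 8)  from 8·(16,1) + (1,0)
(x₁, y₁) = (129, 8);  129² − 260·8² = 1 ✓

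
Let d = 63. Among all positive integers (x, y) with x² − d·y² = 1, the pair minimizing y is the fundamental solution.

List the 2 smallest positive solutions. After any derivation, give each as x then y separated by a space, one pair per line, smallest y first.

[7; 1,14] for √63; ℓ=2 ⇒ convergent index 1
i=0: a=7 ⇒ p=7, q=1
i=1: a=1 ⇒ p=8, q=1
(x₁, y₁) = (8, 1);  8² − 63·1² = 1 ✓
(8+1√63)^2 = 127 + 16√63

8 1
127 16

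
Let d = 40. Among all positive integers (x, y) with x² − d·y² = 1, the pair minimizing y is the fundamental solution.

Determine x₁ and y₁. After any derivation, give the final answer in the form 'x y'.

√40 → a₀=6, period (3,12); ℓ=2 even so k=1
a_0=6:  p_0=6·1+0=6,  q_0=6·0+1=1
a_1=3:  p_1=3·6+1=19,  q_1=3·1+0=3
(x₁, y₁) = (19, 3);  19² − 40·3² = 1 ✓

19 3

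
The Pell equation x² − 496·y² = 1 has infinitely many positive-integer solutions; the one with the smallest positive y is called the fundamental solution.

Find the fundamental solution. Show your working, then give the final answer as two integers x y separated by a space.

4620799 207480

d=496: √d = [22; 3,1,2,4,1,…,1,3,44] (ℓ=16, even), read p_15/q_15
a_0=22:  p_0=22·1+0=22,  q_0=22·0+1=1
a_1=3:  p_1=3·22+1=67,  q_1=3·1+0=3
…
a_11=1:  p_11=1·49709+35166=84875,  q_11=1·2232+1579=3811
a_12=4:  p_12=4·84875+49709=389209,  q_12=4·3811+2232=17476
…
a_14=1:  p_14=1·863293+389209=1252502,  q_14=1·38763+17476=56239
a_15=3:  p_15=3·1252502+863293=4620799,  q_15=3·56239+38763=207480
(x₁, y₁) = (4620799, 207480);  4620799² − 496·207480² = 1 ✓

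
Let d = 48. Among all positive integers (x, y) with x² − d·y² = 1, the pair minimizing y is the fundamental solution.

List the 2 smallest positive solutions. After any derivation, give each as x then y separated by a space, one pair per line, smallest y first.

[6; 1,12] for √48; ℓ=2 ⇒ convergent index 1
k=0  a_k=6  p_k/q_k = 6/1
k=1  a_k=1  p_k/q_k = 7/1
→ (7, 1).  Check: 7²=49, 48·1²=48, difference 1.
(7+1√48)^2 = 97 + 14√48

7 1
97 14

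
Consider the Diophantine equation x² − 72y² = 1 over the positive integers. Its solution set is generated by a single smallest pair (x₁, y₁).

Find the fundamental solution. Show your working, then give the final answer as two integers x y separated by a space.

17 2

√72 → a₀=8, period (2,16); ℓ=2 even so k=1
i=0: a=8 ⇒ p=8, q=1
i=1: a=2 ⇒ p=17, q=2
→ (17, 2).  Check: 17²=289, 72·2²=288, difference 1.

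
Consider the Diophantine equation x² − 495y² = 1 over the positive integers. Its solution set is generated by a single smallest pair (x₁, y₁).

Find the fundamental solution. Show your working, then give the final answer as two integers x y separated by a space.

√495 = [22; 4,44, …], period ℓ=2 (even) → k=1
i=0: a=22 ⇒ p=22, q=1
i=1: a=4 ⇒ p=89, q=4
→ (89, 4).  Check: 89²=7921, 495·4²=7920, difference 1.

89 4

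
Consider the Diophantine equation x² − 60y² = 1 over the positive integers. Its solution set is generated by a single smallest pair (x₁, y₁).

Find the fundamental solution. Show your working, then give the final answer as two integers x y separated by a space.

31 4

d=60: √d = [7; 1,2,1,14] (ℓ=4, even), read p_3/q_3
i=0: a=7 ⇒ p=7, q=1
i=1: a=1 ⇒ p=8, q=1
i=2: a=2 ⇒ p=23, q=3
i=3: a=1 ⇒ p=31, q=4
→ (31, 4).  Check: 31²=961, 60·4²=960, difference 1.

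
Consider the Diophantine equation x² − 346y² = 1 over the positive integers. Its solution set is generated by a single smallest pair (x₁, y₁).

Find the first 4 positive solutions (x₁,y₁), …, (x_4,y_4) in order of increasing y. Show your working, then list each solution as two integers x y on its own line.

17299 930
598510801 32176140
20707276675699 1113230090790
716430357827323201 38515534648976280

d=346: √d = [18; 1,1,1,1,36] (ℓ=5, odd), read p_9/q_9
step 0: (18, 1)  from 18·(1,0) + (0,1)
…
step 3: (56, 3)  from 1·(37,2) + (19,1)
…
step 6: (3497, 188)  from 1·(3404,183) + (93,5)
…
step 8: (10398, 559)  from 1·(6901,371) + (3497,188)
step 9: (17299, 930)  from 1·(10398,559) + (6901,371)
→ (17299, 930).  Check: 17299²=299255401, 346·930²=299255400, difference 1.
(17299+930√346)^2 = 598510801 + 32176140√346
(17299+930√346)^3 = 20707276675699 + 1113230090790√346
(17299+930√346)^4 = 716430357827323201 + 38515534648976280√346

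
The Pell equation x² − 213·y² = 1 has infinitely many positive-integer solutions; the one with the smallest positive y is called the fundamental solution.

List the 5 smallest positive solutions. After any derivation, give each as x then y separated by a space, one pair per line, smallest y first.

194399 13320
75581942401 5178789360
29386108041429599 2013502945575960
11425260034216163289601 782845918228863306720
4442118250753789746628859999 304368927313532092980546600

√213 → a₀=14, period (1,1,2,6,1,8,1,6,2,1,1,28); ℓ=12 even so k=11
i=0: a=14 ⇒ p=14, q=1
i=1: a=1 ⇒ p=15, q=1
i=2: a=1 ⇒ p=29, q=2
i=3: a=2 ⇒ p=73, q=5
i=4: a=6 ⇒ p=467, q=32
…
i=6: a=8 ⇒ p=4787, q=328
i=7: a=1 ⇒ p=5327, q=365
…
i=9: a=2 ⇒ p=78825, q=5401
i=10: a=1 ⇒ p=115574, q=7919
i=11: a=1 ⇒ p=194399, q=13320
(x₁, y₁) = (194399, 13320);  194399² − 213·13320² = 1 ✓
n=2: (194399,13320)∘(194399,13320) = (194399·194399+213·13320·13320, 194399·13320+13320·194399) = (75581942401,5178789360)
n=3: (75581942401,5178789360)∘(194399,13320) = (194399·75581942401+213·13320·5178789360, 194399·5178789360+13320·75581942401) = (29386108041429599,2013502945575960)
n=4: (29386108041429599,2013502945575960)∘(194399,13320) = (194399·29386108041429599+213·13320·2013502945575960, 194399·2013502945575960+13320·29386108041429599) = (11425260034216163289601,782845918228863306720)
n=5: (11425260034216163289601,782845918228863306720)∘(194399,13320) = (194399·11425260034216163289601+213·13320·782845918228863306720, 194399·782845918228863306720+13320·11425260034216163289601) = (4442118250753789746628859999,304368927313532092980546600)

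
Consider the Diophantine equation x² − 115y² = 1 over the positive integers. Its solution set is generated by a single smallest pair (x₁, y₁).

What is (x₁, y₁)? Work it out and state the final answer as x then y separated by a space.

√115 = [10; 1,2,1,1,1,1,1,2,1,20, …], period ℓ=10 (even) → k=9
a_0=10:  p_0=10·1+0=10,  q_0=10·0+1=1
…
a_2=2:  p_2=2·11+10=32,  q_2=2·1+1=3
a_3=1:  p_3=1·32+11=43,  q_3=1·3+1=4
a_4=1:  p_4=1·43+32=75,  q_4=1·4+3=7
a_5=1:  p_5=1·75+43=118,  q_5=1·7+4=11
a_6=1:  p_6=1·118+75=193,  q_6=1·11+7=18
…
a_8=2:  p_8=2·311+193=815,  q_8=2·29+18=76
a_9=1:  p_9=1·815+311=1126,  q_9=1·76+29=105
→ (1126, 105).  Check: 1126²=1267876, 115·105²=1267875, difference 1.

1126 105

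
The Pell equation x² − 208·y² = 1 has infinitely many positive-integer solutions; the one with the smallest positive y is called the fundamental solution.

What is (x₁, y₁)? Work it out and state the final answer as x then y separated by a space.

d=208: √d = [14; 2,2,1,2,2,28] (ℓ=6, even), read p_5/q_5
k=0  a_k=14  p_k/q_k = 14/1
k=1  a_k=2  p_k/q_k = 29/2
k=2  a_k=2  p_k/q_k = 72/5
k=3  a_k=1  p_k/q_k = 101/7
k=4  a_k=2  p_k/q_k = 274/19
k=5  a_k=2  p_k/q_k = 649/45
(x₁, y₁) = (649, 45);  649² − 208·45² = 1 ✓

649 45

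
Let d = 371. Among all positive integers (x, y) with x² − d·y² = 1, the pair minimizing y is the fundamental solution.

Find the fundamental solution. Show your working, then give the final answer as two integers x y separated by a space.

[19; 3,1,4,1,3,38] for √371; ℓ=6 ⇒ convergent index 5
a_0=19:  p_0=19·1+0=19,  q_0=19·0+1=1
a_1=3:  p_1=3·19+1=58,  q_1=3·1+0=3
…
a_3=4:  p_3=4·77+58=366,  q_3=4·4+3=19
a_4=1:  p_4=1·366+77=443,  q_4=1·19+4=23
a_5=3:  p_5=3·443+366=1695,  q_5=3·23+19=88
fundamental: x₁=1695, y₁=88  (since 2873025 − 371·7744 = 1)

1695 88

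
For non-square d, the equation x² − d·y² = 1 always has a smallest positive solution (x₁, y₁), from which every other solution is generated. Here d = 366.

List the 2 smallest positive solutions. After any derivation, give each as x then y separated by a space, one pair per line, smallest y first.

907925 47458
1648655611249 86176609300

[19; 7,1,1,1,2,12,2,1,1,1,7,38] for √366; ℓ=12 ⇒ convergent index 11
a_0=19:  p_0=19·1+0=19,  q_0=19·0+1=1
a_1=7:  p_1=7·19+1=134,  q_1=7·1+0=7
a_2=1:  p_2=1·134+19=153,  q_2=1·7+1=8
a_3=1:  p_3=1·153+134=287,  q_3=1·8+7=15
a_4=1:  p_4=1·287+153=440,  q_4=1·15+8=23
a_5=2:  p_5=2·440+287=1167,  q_5=2·23+15=61
a_6=12:  p_6=12·1167+440=14444,  q_6=12·61+23=755
…
a_8=1:  p_8=1·30055+14444=44499,  q_8=1·1571+755=2326
a_9=1:  p_9=1·44499+30055=74554,  q_9=1·2326+1571=3897
a_10=1:  p_10=1·74554+44499=119053,  q_10=1·3897+2326=6223
a_11=7:  p_11=7·119053+74554=907925,  q_11=7·6223+3897=47458
(x₁, y₁) = (907925, 47458);  907925² − 366·47458² = 1 ✓
k=2:  x_2 = 907925·907925+366·47458·47458 = 1648655611249,  y_2 = 907925·47458+47458·907925 = 86176609300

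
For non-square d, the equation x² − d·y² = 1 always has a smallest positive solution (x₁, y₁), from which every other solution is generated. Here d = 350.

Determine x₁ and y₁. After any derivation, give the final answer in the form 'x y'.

[18; 1,2,2,2,1,36] for √350; ℓ=6 ⇒ convergent index 5
a_0=18:  p_0=18·1+0=18,  q_0=18·0+1=1
a_1=1:  p_1=1·18+1=19,  q_1=1·1+0=1
…
a_4=2:  p_4=2·131+56=318,  q_4=2·7+3=17
a_5=1:  p_5=1·318+131=449,  q_5=1·17+7=24
(x₁, y₁) = (449, 24);  449² − 350·24² = 1 ✓

449 24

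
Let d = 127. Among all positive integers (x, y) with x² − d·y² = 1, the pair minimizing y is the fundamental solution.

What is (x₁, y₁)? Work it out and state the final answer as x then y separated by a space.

[11; 3,1,2,2,7,11,7,2,2,1,3,22] for √127; ℓ=12 ⇒ convergent index 11
a_0=11:  p_0=11·1+0=11,  q_0=11·0+1=1
…
a_2=1:  p_2=1·34+11=45,  q_2=1·3+1=4
…
a_5=7:  p_5=7·293+124=2175,  q_5=7·26+11=193
…
a_7=7:  p_7=7·24218+2175=171701,  q_7=7·2149+193=15236
a_8=2:  p_8=2·171701+24218=367620,  q_8=2·15236+2149=32621
…
a_10=1:  p_10=1·906941+367620=1274561,  q_10=1·80478+32621=113099
a_11=3:  p_11=3·1274561+906941=4730624,  q_11=3·113099+80478=419775
→ (4730624, 419775).  Check: 4730624²=22378803429376, 127·419775²=22378803429375, difference 1.

4730624 419775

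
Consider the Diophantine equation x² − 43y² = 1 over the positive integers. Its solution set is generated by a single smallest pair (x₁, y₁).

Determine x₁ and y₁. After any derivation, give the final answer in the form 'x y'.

3482 531

√43 → a₀=6, period (1,1,3,1,5,1,3,1,1,12); ℓ=10 even so k=9
i=0: a=6 ⇒ p=6, q=1
i=1: a=1 ⇒ p=7, q=1
i=2: a=1 ⇒ p=13, q=2
…
i=5: a=5 ⇒ p=341, q=52
…
i=7: a=3 ⇒ p=1541, q=235
i=8: a=1 ⇒ p=1941, q=296
i=9: a=1 ⇒ p=3482, q=531
(x₁, y₁) = (3482, 531);  3482² − 43·531² = 1 ✓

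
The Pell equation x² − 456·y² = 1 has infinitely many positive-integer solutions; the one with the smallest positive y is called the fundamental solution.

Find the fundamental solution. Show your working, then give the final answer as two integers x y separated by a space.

1025 48

√456 → a₀=21, period (2,1,4,1,2,42); ℓ=6 even so k=5
k=0  a_k=21  p_k/q_k = 21/1
…
k=2  a_k=1  p_k/q_k = 64/3
…
k=4  a_k=1  p_k/q_k = 363/17
k=5  a_k=2  p_k/q_k = 1025/48
fundamental: x₁=1025, y₁=48  (since 1050625 − 456·2304 = 1)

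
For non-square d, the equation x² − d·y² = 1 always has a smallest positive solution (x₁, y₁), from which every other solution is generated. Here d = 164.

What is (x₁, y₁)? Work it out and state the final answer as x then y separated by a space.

2049 160

[12; 1,4,6,4,1,24] for √164; ℓ=6 ⇒ convergent index 5
k=0  a_k=12  p_k/q_k = 12/1
…
k=3  a_k=6  p_k/q_k = 397/31
k=4  a_k=4  p_k/q_k = 1652/129
k=5  a_k=1  p_k/q_k = 2049/160
→ (2049, 160).  Check: 2049²=4198401, 164·160²=4198400, difference 1.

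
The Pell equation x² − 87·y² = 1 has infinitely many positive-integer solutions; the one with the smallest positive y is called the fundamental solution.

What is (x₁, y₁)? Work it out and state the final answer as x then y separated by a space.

d=87: √d = [9; 3,18] (ℓ=2, even), read p_1/q_1
a_0=9:  p_0=9·1+0=9,  q_0=9·0+1=1
a_1=3:  p_1=3·9+1=28,  q_1=3·1+0=3
→ (28, 3).  Check: 28²=784, 87·3²=783, difference 1.

28 3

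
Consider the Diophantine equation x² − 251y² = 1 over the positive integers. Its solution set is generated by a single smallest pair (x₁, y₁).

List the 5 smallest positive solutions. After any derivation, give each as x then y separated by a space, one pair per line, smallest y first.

3674890 231957
27009633024199 1704832919460
198514860608593651330 12530146894788486843
1459040552203802437039183201 92093823044376819996025080
10723627069776264560841239313394450 676869338735087333923490423995557

[15; 1,5,2,1,2,…,5,1,30] for √251; ℓ=14 ⇒ convergent index 13
step 0: (15, 1)  from 15·(1,0) + (0,1)
step 1: (16, 1)  from 1·(15,1) + (1,0)
step 2: (95, 6)  from 5·(16,1) + (15,1)
…
step 5: (808, 51)  from 2·(301,19) + (206,13)
…
step 10: (212692, 13425)  from 1·(151649,9572) + (61043,3853)
step 11: (577033, 36422)  from 2·(212692,13425) + (151649,9572)
step 12: (3097857, 195535)  from 5·(577033,36422) + (212692,13425)
step 13: (3674890, 231957)  from 1·(3097857,195535) + (577033,36422)
(x₁, y₁) = (3674890, 231957);  3674890² − 251·231957² = 1 ✓
(3674890+231957√251)^2 = 27009633024199 + 1704832919460√251
(3674890+231957√251)^3 = 198514860608593651330 + 12530146894788486843√251
(3674890+231957√251)^4 = 1459040552203802437039183201 + 92093823044376819996025080√251
(3674890+231957√251)^5 = 10723627069776264560841239313394450 + 676869338735087333923490423995557√251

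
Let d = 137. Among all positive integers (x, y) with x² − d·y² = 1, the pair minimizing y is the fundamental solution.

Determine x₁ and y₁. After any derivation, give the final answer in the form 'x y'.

6083073 519712

d=137: √d = [11; 1,2,2,1,1,2,2,1,22] (ℓ=9, odd), read p_17/q_17
k=0  a_k=11  p_k/q_k = 11/1
k=1  a_k=1  p_k/q_k = 12/1
k=2  a_k=2  p_k/q_k = 35/3
…
k=12  a_k=2  p_k/q_k = 285899/24426
k=13  a_k=1  p_k/q_k = 408178/34873
…
k=16  a_k=2  p_k/q_k = 4286741/366241
k=17  a_k=1  p_k/q_k = 6083073/519712
(x₁, y₁) = (6083073, 519712);  6083073² − 137·519712² = 1 ✓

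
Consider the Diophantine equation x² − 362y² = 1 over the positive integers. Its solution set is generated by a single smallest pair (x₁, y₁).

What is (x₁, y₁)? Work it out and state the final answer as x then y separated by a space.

723 38

√362 = [19; 38, …], period ℓ=1 (odd) → k=1
i=0: a=19 ⇒ p=19, q=1
i=1: a=38 ⇒ p=723, q=38
fundamental: x₁=723, y₁=38  (since 522729 − 362·1444 = 1)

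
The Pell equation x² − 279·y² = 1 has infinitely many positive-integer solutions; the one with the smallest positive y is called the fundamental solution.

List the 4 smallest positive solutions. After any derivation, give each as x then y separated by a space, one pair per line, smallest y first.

d=279: √d = [16; 1,2,2,1,2,2,1,32] (ℓ=8, even), read p_7/q_7
k=0  a_k=16  p_k/q_k = 16/1
…
k=3  a_k=2  p_k/q_k = 117/7
k=4  a_k=1  p_k/q_k = 167/10
…
k=6  a_k=2  p_k/q_k = 1069/64
k=7  a_k=1  p_k/q_k = 1520/91
(x₁, y₁) = (1520, 91);  1520² − 279·91² = 1 ✓
(x_2, y_2) = (1520·1520 + 279·91·91, 1520·91 + 91·1520) = (4620799, 276640)
(x_3, y_3) = (1520·4620799 + 279·91·276640, 1520·276640 + 91·4620799) = (14047227440, 840985509)
(x_4, y_4) = (1520·14047227440 + 279·91·840985509, 1520·840985509 + 91·14047227440) = (42703566796801, 2556595670720)

1520 91
4620799 276640
14047227440 840985509
42703566796801 2556595670720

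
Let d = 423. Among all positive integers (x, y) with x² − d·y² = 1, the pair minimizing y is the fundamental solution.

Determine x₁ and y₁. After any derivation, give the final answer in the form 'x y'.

√423 → a₀=20, period (1,1,3,4,3,1,1,40); ℓ=8 even so k=7
step 0: (20, 1)  from 20·(1,0) + (0,1)
…
step 6: (2612, 127)  from 1·(1995,97) + (617,30)
step 7: (4607, 224)  from 1·(2612,127) + (1995,97)
→ (4607, 224).  Check: 4607²=21224449, 423·224²=21224448, difference 1.

4607 224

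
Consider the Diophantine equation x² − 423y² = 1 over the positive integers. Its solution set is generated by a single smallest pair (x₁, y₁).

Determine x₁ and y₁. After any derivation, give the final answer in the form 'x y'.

4607 224

d=423: √d = [20; 1,1,3,4,3,1,1,40] (ℓ=8, even), read p_7/q_7
i=0: a=20 ⇒ p=20, q=1
…
i=3: a=3 ⇒ p=144, q=7
i=4: a=4 ⇒ p=617, q=30
…
i=6: a=1 ⇒ p=2612, q=127
i=7: a=1 ⇒ p=4607, q=224
→ (4607, 224).  Check: 4607²=21224449, 423·224²=21224448, difference 1.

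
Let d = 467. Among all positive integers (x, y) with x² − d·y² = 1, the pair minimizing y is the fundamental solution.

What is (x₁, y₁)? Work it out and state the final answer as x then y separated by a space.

1625626 75225

[21; 1,1,1,1,3,…,1,1,42] for √467; ℓ=14 ⇒ convergent index 13
k=0  a_k=21  p_k/q_k = 21/1
k=1  a_k=1  p_k/q_k = 22/1
k=2  a_k=1  p_k/q_k = 43/2
…
k=4  a_k=1  p_k/q_k = 108/5
k=5  a_k=3  p_k/q_k = 389/18
…
k=7  a_k=21  p_k/q_k = 27164/1257
k=8  a_k=3  p_k/q_k = 82767/3830
k=9  a_k=3  p_k/q_k = 275465/12747
k=10  a_k=1  p_k/q_k = 358232/16577
…
k=12  a_k=1  p_k/q_k = 991929/45901
k=13  a_k=1  p_k/q_k = 1625626/75225
(x₁, y₁) = (1625626, 75225);  1625626² − 467·75225² = 1 ✓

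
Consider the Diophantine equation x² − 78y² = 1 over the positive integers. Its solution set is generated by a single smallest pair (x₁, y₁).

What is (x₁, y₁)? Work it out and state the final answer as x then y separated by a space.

√78 = [8; 1,4,1,16, …], period ℓ=4 (even) → k=3
a_0=8:  p_0=8·1+0=8,  q_0=8·0+1=1
a_1=1:  p_1=1·8+1=9,  q_1=1·1+0=1
a_2=4:  p_2=4·9+8=44,  q_2=4·1+1=5
a_3=1:  p_3=1·44+9=53,  q_3=1·5+1=6
→ (53, 6).  Check: 53²=2809, 78·6²=2808, difference 1.

53 6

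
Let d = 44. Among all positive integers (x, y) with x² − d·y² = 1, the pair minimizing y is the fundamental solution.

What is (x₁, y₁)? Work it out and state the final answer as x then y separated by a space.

[6; 1,1,1,2,1,1,1,12] for √44; ℓ=8 ⇒ convergent index 7
k=0  a_k=6  p_k/q_k = 6/1
…
k=3  a_k=1  p_k/q_k = 20/3
…
k=6  a_k=1  p_k/q_k = 126/19
k=7  a_k=1  p_k/q_k = 199/30
(x₁, y₁) = (199, 30);  199² − 44·30² = 1 ✓

199 30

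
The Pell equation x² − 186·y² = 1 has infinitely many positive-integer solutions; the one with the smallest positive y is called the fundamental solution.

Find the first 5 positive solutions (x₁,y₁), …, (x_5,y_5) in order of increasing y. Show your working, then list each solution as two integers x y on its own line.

√186 → a₀=13, period (1,1,1,3,4,3,1,1,1,26); ℓ=10 even so k=9
step 0: (13, 1)  from 13·(1,0) + (0,1)
…
step 2: (27, 2)  from 1·(14,1) + (13,1)
…
step 4: (150, 11)  from 3·(41,3) + (27,2)
…
step 7: (2714, 199)  from 1·(2073,152) + (641,47)
step 8: (4787, 351)  from 1·(2714,199) + (2073,152)
step 9: (7501, 550)  from 1·(4787,351) + (2714,199)
fundamental: x₁=7501, y₁=550  (since 56265001 − 186·302500 = 1)
n=2: (7501,550)∘(7501,550) = (7501·7501+186·550·550, 7501·550+550·7501) = (112530001,8251100)
n=3: (112530001,8251100)∘(7501,550) = (7501·112530001+186·550·8251100, 7501·8251100+550·112530001) = (1688175067501,123783001650)
n=4: (1688175067501,123783001650)∘(7501,550) = (7501·1688175067501+186·550·123783001650, 7501·123783001650+550·1688175067501) = (25326002250120001,1856992582502200)
n=5: (25326002250120001,1856992582502200)∘(7501,550) = (7501·25326002250120001+186·550·1856992582502200, 7501·1856992582502200+550·25326002250120001) = (379940684068125187501,27858602598915002750)

7501 550
112530001 8251100
1688175067501 123783001650
25326002250120001 1856992582502200
379940684068125187501 27858602598915002750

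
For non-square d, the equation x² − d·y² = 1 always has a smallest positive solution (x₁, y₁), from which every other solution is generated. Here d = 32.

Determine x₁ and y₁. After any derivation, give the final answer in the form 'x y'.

√32 → a₀=5, period (1,1,1,10); ℓ=4 even so k=3
a_0=5:  p_0=5·1+0=5,  q_0=5·0+1=1
a_1=1:  p_1=1·5+1=6,  q_1=1·1+0=1
a_2=1:  p_2=1·6+5=11,  q_2=1·1+1=2
a_3=1:  p_3=1·11+6=17,  q_3=1·2+1=3
→ (17, 3).  Check: 17²=289, 32·3²=288, difference 1.

17 3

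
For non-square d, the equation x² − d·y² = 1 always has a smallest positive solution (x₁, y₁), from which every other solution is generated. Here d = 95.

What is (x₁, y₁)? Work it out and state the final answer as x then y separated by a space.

[9; 1,2,1,18] for √95; ℓ=4 ⇒ convergent index 3
step 0: (9, 1)  from 9·(1,0) + (0,1)
…
step 2: (29, 3)  from 2·(10,1) + (9,1)
step 3: (39, 4)  from 1·(29,3) + (10,1)
fundamental: x₁=39, y₁=4  (since 1521 − 95·16 = 1)

39 4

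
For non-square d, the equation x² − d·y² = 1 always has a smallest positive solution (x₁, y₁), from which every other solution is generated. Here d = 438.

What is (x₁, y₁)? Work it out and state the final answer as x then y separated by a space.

293 14

√438 → a₀=20, period (1,12,1,40); ℓ=4 even so k=3
i=0: a=20 ⇒ p=20, q=1
…
i=2: a=12 ⇒ p=272, q=13
i=3: a=1 ⇒ p=293, q=14
fundamental: x₁=293, y₁=14  (since 85849 − 438·196 = 1)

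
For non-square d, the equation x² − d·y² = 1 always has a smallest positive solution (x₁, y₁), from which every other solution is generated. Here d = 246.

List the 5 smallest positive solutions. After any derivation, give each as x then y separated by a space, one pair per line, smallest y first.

88805 5662
15772656049 1005627820
2801381440774085 178609557104538
497553357680112580801 31722843436331366360
88370451854763414035291525 5634294222548204422095062

[15; 1,2,5,1,14,1,5,2,1,30] for √246; ℓ=10 ⇒ convergent index 9
k=0  a_k=15  p_k/q_k = 15/1
…
k=2  a_k=2  p_k/q_k = 47/3
k=3  a_k=5  p_k/q_k = 251/16
…
k=5  a_k=14  p_k/q_k = 4423/282
…
k=7  a_k=5  p_k/q_k = 28028/1787
k=8  a_k=2  p_k/q_k = 60777/3875
k=9  a_k=1  p_k/q_k = 88805/5662
→ (88805, 5662).  Check: 88805²=7886328025, 246·5662²=7886328024, difference 1.
(88805+5662√246)^2 = 15772656049 + 1005627820√246
(88805+5662√246)^3 = 2801381440774085 + 178609557104538√246
(88805+5662√246)^4 = 497553357680112580801 + 31722843436331366360√246
(88805+5662√246)^5 = 88370451854763414035291525 + 5634294222548204422095062√246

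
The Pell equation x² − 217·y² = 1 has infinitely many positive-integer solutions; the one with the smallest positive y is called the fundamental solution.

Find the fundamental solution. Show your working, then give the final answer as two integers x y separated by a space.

3844063 260952

[14; 1,2,1,2,1,…,2,1,28] for √217; ℓ=16 ⇒ convergent index 15
i=0: a=14 ⇒ p=14, q=1
i=1: a=1 ⇒ p=15, q=1
i=2: a=2 ⇒ p=44, q=3
i=3: a=1 ⇒ p=59, q=4
i=4: a=2 ⇒ p=162, q=11
i=5: a=1 ⇒ p=221, q=15
i=6: a=1 ⇒ p=383, q=26
i=7: a=9 ⇒ p=3668, q=249
i=8: a=4 ⇒ p=15055, q=1022
i=9: a=9 ⇒ p=139163, q=9447
…
i=12: a=2 ⇒ p=740980, q=50301
i=13: a=1 ⇒ p=1034361, q=70217
i=14: a=2 ⇒ p=2809702, q=190735
i=15: a=1 ⇒ p=3844063, q=260952
→ (3844063, 260952).  Check: 3844063²=14776820347969, 217·260952²=14776820347968, difference 1.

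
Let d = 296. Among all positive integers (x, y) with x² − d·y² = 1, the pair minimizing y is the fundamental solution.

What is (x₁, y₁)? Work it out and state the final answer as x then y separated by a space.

3699 215

√296 = [17; 4,1,7,1,4,34, …], period ℓ=6 (even) → k=5
a_0=17:  p_0=17·1+0=17,  q_0=17·0+1=1
a_1=4:  p_1=4·17+1=69,  q_1=4·1+0=4
…
a_4=1:  p_4=1·671+86=757,  q_4=1·39+5=44
a_5=4:  p_5=4·757+671=3699,  q_5=4·44+39=215
fundamental: x₁=3699, y₁=215  (since 13682601 − 296·46225 = 1)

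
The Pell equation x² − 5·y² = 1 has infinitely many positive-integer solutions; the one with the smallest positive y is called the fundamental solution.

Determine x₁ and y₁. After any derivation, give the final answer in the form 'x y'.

9 4

[2; 4] for √5; ℓ=1 ⇒ convergent index 1
k=0  a_k=2  p_k/q_k = 2/1
k=1  a_k=4  p_k/q_k = 9/4
fundamental: x₁=9, y₁=4  (since 81 − 5·16 = 1)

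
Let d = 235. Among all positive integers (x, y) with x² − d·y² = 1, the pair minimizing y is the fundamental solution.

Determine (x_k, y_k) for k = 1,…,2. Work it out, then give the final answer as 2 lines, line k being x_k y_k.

46 3
4231 276

d=235: √d = [15; 3,30] (ℓ=2, even), read p_1/q_1
k=0  a_k=15  p_k/q_k = 15/1
k=1  a_k=3  p_k/q_k = 46/3
(x₁, y₁) = (46, 3);  46² − 235·3² = 1 ✓
n=2: (46,3)∘(46,3) = (46·46+235·3·3, 46·3+3·46) = (4231,276)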